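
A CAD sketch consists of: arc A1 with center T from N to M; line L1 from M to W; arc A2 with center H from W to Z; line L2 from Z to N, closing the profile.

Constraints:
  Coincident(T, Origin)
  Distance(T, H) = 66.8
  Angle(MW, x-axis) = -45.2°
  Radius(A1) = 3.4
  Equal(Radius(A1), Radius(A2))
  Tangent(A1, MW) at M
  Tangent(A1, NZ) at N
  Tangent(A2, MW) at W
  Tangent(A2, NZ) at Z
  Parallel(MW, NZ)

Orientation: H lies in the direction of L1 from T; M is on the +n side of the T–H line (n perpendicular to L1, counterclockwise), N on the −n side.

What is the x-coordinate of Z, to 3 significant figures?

44.7

Tangency of A1 to both parallel lines with radius 3.4 puts M and N at T ± 3.4·n: M = (2.41, 2.40), N = (-2.41, -2.40). Equal radii place W and Z the same way about H: W = H + 3.4·n = (49.5, -45.0), Z = H − 3.4·n = (44.7, -49.8). So Z.x = 44.7.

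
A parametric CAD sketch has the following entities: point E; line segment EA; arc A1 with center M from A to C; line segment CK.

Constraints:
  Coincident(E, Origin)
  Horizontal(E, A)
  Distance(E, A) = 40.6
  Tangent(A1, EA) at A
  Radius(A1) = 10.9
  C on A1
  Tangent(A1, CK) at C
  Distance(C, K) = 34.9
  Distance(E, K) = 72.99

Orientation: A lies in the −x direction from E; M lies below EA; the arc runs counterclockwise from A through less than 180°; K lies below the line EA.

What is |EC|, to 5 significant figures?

51.842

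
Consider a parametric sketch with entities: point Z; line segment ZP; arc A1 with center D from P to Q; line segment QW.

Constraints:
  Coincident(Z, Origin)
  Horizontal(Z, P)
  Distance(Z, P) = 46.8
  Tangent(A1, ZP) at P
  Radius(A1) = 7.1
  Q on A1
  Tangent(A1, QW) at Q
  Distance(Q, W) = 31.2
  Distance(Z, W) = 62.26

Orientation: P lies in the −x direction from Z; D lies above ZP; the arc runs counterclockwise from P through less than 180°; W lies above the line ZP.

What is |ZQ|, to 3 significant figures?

41.0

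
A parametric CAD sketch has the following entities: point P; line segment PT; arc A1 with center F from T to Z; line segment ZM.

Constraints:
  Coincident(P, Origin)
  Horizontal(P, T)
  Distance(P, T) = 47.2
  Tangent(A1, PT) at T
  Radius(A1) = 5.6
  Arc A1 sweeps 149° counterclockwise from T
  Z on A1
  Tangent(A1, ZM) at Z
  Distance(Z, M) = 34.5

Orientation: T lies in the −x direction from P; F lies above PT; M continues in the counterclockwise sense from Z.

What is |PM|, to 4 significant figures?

79.08

On A1, T sits at bearing -90° from F; a 149° counterclockwise sweep puts Z at bearing 59°, so Z = F + 5.6·(cos 59°, sin 59°) = (-44.32, 10.40). Since A1 is tangent to ZM there, FZ ⟂ ZM, so ZM runs along (−sin 59°, cos 59°); with |ZM| = 34.5, M = (-73.89, 28.17). Then |PM| = |M − P| = 79.08.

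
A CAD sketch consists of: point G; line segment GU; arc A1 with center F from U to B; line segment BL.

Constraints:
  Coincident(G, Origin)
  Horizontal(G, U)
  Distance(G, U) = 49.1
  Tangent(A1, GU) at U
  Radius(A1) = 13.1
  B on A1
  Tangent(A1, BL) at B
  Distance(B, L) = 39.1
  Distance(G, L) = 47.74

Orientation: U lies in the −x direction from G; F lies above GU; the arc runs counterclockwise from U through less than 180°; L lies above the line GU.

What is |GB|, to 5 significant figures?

37.987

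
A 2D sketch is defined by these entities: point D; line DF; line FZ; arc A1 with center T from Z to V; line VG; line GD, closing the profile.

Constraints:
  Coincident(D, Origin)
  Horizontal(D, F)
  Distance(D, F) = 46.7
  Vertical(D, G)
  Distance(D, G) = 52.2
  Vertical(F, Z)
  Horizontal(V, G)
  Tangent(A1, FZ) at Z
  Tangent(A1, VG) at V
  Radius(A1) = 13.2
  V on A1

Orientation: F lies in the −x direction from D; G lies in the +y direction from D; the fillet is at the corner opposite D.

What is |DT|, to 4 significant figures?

51.41

D is at the origin; D and F share the same y with |DF| = 46.7 and F on the −x side, so F = (-46.70, 0.000). DG is vertical with |DG| = 52.2 and G on the +y side, so G = (0.000, 52.20). The virtual corner opposite D is at (-46.70, 52.20). The tangent condition forces TZ to be normal to FZ and since A1 is tangent to VG there, TV ⟂ VG, with radius 13.2, so the center T sits 13.2 in from both sides at T = (-33.50, 39.00). Then |DT| = |T − D| = 51.41.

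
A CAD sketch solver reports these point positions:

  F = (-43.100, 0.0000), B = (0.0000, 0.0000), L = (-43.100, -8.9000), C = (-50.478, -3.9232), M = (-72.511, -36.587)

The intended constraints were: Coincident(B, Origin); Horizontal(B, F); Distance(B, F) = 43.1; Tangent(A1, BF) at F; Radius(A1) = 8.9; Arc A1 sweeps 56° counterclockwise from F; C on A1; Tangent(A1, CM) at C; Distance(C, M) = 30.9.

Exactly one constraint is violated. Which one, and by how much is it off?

Distance(C, M) = 30.9 — off by 8.50.

B = (0.00, 0.00) ✓; B.y = 0.00, F.y = 0.00 ✓; |BF| = 43.10 ✓; ∠(LF, FB) = 90.00° ✓; |LF| = 8.900 ✓; bearing(L→C) − bearing(L→F) = 56.00° ✓; |LC| = 8.900 ✓; ∠(LC, CM) = 90.00° ✓; |CM| = 39.40 ✗.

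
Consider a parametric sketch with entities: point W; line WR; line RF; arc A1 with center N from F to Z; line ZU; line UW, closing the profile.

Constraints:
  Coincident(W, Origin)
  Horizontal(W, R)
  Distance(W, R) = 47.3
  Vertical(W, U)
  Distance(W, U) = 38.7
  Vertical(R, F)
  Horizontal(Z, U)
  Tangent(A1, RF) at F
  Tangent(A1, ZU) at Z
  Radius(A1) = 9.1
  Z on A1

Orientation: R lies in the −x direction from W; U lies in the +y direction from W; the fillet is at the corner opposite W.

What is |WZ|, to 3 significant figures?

54.4

W is at the origin; W and R share the same y with |WR| = 47.3 and R on the −x side, so R = (-47.3, 0.00). W and U share the same x with |WU| = 38.7 and U on the +y side, so U = (0.00, 38.7). The virtual corner opposite W is at (-47.3, 38.7). Since A1 is tangent to RF there, NF ⟂ RF and the tangent condition forces NZ to be normal to ZU, with radius 9.1, so the center N sits 9.1 in from both sides at N = (-38.2, 29.6). That places the tangent points at F = (-47.3, 29.6) on RF and Z = (-38.2, 38.7) on ZU. Then |WZ| = |Z − W| = 54.4.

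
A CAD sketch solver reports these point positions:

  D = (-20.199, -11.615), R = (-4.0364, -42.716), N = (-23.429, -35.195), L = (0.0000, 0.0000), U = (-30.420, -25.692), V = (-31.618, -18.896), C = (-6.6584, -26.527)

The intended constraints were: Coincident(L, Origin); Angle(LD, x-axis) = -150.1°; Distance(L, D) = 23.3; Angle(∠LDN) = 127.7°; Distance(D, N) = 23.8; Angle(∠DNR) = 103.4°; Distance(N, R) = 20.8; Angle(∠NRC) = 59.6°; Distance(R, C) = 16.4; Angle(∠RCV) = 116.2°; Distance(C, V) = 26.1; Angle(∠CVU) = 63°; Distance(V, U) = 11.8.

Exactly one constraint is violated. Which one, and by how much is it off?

Distance(V, U) = 11.8 — off by 4.90.

L = (0.00, 0.00) ✓; LD at -150.1° ✓; |LD| = 23.30 ✓; ∠LDN = 127.7° ✓; |DN| = 23.80 ✓; ∠DNR = 103.4° ✓; |NR| = 20.80 ✓; ∠NRC = 59.60° ✓; |RC| = 16.40 ✓; ∠RCV = 116.2° ✓; |CV| = 26.10 ✓; ∠CVU = 63.00° ✓; |VU| = 6.901 ✗.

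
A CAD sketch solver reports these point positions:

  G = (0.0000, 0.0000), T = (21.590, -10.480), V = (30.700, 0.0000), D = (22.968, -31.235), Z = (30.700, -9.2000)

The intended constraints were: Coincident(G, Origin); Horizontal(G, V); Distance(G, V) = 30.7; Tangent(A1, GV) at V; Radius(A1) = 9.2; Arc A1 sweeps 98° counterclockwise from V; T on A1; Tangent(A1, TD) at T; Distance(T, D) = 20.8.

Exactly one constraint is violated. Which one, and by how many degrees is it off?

Tangent(A1, TD) at T — off by 4.20°.

G = (0.00, 0.00) ✓; G.y = 0.00, V.y = 0.00 ✓; |GV| = 30.70 ✓; ∠(ZV, VG) = 90.00° ✓; |ZV| = 9.200 ✓; bearing(Z→T) − bearing(Z→V) = 98.00° ✓; |ZT| = 9.199 ✓; ∠(ZT, TD) = 94.20° ✗; |TD| = 20.80 ✓.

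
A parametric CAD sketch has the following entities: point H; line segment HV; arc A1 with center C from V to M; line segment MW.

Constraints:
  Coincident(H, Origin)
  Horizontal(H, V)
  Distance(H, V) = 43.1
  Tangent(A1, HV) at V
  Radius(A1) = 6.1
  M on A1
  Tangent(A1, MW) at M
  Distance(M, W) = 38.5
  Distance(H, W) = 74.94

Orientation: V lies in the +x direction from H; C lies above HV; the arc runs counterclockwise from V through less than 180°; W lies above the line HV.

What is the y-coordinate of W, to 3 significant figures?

39.0

Checks: |CM| = 6.100 ✓; ∠(CM, MW) = 90.00° ✓; |MW| = 38.50 ✓; |HW| = 74.94 ✓.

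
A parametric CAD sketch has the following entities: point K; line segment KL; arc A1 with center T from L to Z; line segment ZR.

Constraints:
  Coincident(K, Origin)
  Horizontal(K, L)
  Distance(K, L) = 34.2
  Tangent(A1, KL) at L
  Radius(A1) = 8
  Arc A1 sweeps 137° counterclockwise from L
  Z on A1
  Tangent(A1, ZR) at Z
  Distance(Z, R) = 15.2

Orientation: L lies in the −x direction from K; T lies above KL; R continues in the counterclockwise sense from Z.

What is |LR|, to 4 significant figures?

24.87

K is at the origin; KL is horizontal with |KL| = 34.2 and L on the −x side, so L = (-34.20, 0.000). Since A1 is tangent to KL there, TL ⟂ KL, so T = L + (0, 8) = (-34.20, 8.000). On A1, L sits at bearing -90° from T; a 137° counterclockwise sweep puts Z at bearing 47°, so Z = T + 8.0·(cos 47°, sin 47°) = (-28.74, 13.85). The tangent condition forces TZ to be normal to ZR, so ZR runs along (−sin 47°, cos 47°); with |ZR| = 15.2, R = (-39.86, 24.22). Then |LR| = |R − L| = 24.87.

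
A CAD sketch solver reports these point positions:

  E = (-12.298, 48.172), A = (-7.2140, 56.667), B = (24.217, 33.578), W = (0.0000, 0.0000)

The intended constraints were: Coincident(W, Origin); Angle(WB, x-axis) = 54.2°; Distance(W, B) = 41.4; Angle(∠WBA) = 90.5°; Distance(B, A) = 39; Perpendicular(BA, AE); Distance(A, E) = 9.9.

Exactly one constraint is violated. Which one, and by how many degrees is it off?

Perpendicular(BA, AE) — off by 5.40°.

W = (0.00, 0.00) ✓; WB at 54.20° ✓; |WB| = 41.40 ✓; ∠WBA = 90.50° ✓; |BA| = 39.00 ✓; ∠(BA, AE) = 95.40° ✗; |AE| = 9.900 ✓.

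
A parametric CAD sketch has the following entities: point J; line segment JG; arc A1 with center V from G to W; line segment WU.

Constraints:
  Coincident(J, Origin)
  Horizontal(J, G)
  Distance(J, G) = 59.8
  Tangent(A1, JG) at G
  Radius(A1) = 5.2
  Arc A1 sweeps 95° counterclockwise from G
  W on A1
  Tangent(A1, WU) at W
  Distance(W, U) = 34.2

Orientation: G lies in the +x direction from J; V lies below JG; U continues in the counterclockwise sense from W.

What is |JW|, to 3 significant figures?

54.9

J is at the origin; J and G share the same y with |JG| = 59.8 and G on the +x side, so G = (59.8, 0.00). The tangent condition forces VG to be normal to JG, so V = G + (0, -5.2) = (59.8, -5.20). On A1, G sits at bearing 90° from V; a 95° counterclockwise sweep puts W at bearing 185°, so W = V + 5.2·(cos 185°, sin 185°) = (54.6, -5.65). Then |JW| = |W − J| = 54.9.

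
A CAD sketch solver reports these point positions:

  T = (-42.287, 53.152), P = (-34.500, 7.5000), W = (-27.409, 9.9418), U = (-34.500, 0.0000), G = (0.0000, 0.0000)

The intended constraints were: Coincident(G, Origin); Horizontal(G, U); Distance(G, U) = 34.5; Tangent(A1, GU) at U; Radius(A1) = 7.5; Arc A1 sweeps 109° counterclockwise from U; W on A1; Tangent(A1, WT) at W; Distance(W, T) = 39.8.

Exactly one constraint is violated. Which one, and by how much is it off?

Distance(W, T) = 39.8 — off by 5.90.

G = (0.00, 0.00) ✓; G.y = 0.00, U.y = 0.00 ✓; |GU| = 34.50 ✓; ∠(PU, UG) = 90.00° ✓; |PU| = 7.500 ✓; bearing(P→W) − bearing(P→U) = 109.0° ✓; |PW| = 7.500 ✓; ∠(PW, WT) = 90.00° ✓; |WT| = 45.70 ✗.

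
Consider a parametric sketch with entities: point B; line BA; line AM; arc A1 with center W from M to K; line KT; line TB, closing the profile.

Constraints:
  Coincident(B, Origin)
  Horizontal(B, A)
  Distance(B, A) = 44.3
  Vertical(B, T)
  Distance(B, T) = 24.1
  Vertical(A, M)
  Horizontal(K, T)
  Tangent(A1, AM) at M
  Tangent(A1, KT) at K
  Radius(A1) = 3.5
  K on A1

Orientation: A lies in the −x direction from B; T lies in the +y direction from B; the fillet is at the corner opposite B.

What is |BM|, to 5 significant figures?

48.855

The virtual corner opposite B is at (-44.300, 24.100). Since A1 is tangent to AM there, WM ⟂ AM and A1 meets KT tangentially, so WK is at right angles to KT, with radius 3.5, so the center W sits 3.5 in from both sides at W = (-40.800, 20.600). That places the tangent points at M = (-44.300, 20.600) on AM and K = (-40.800, 24.100) on KT. Then |BM| = |M − B| = 48.855.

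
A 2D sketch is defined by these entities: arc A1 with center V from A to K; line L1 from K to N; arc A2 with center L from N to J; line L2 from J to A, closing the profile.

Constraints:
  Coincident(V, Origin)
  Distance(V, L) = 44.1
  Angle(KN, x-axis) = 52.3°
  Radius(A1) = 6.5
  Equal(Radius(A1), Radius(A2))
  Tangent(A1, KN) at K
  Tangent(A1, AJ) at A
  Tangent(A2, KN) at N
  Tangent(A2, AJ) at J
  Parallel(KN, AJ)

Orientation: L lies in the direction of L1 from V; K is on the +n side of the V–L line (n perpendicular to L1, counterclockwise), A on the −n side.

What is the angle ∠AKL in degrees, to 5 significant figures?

81.615°

The slot axis is L1's direction at 52.3°, so u = (cos 52.3°, sin 52.3°) = (0.61153, 0.79122) and n = (−sin 52.3°, cos 52.3°) = (-0.79122, 0.61153). V is at the origin and L lies 44.1 along u from V, so L = 44.1·u = (26.968, 34.893). Tangency of A1 to both parallel lines with radius 6.5 puts K and A at V ± 6.5·n: K = (-5.1430, 3.9749), A = (5.1430, -3.9749). Then cos ∠AKL = KA·KL / (|KA||KL|), giving 81.615°.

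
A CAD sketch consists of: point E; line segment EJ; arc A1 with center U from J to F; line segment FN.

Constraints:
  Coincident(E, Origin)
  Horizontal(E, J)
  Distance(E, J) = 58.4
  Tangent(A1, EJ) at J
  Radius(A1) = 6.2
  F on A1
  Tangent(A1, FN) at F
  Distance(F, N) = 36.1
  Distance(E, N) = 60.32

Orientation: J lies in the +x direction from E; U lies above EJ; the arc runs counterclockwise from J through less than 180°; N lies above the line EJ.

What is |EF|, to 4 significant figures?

64.39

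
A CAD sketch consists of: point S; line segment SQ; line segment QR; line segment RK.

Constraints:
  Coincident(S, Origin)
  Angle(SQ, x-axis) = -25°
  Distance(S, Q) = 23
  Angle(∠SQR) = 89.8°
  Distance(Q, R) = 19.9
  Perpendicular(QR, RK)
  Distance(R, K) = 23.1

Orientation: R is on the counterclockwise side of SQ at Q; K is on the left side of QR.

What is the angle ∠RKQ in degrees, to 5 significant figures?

40.744°

S is at the origin; SQ runs at -25.0° with length 23.0, so Q = 23.0·(cos -25.0°, sin -25.0°) = (20.845, -9.7202). ∠SQR = 89.8°, so QR runs at -25.0° + (180° − 89.8°) = 65.200° from the x-axis; with |QR| = 19.9, R = Q + 19.9·(cos 65.200°, sin 65.200°) = (29.192, 8.3446). QR is perpendicular to RK; with |RK| = 23.1 on the left of QR, K = R + 23.1·(-0.90778, 0.41945) = (8.2225, 18.034). Then cos ∠RKQ = KR·KQ / (|KR||KQ|), giving 40.744°.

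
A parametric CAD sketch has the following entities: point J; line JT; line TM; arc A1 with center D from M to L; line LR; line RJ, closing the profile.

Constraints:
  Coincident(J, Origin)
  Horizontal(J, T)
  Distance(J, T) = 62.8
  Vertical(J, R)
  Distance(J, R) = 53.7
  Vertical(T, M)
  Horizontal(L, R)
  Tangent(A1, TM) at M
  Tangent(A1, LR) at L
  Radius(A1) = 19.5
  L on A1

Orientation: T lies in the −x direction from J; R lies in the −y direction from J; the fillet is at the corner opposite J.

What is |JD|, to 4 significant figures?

55.18

JR is vertical with |JR| = 53.7 and R on the −y side, so R = (0.000, -53.70). The virtual corner opposite J is at (-62.80, -53.70). A1 meets TM tangentially, so DM is at right angles to TM and since A1 is tangent to LR there, DL ⟂ LR, with radius 19.5, so the center D sits 19.5 in from both sides at D = (-43.30, -34.20). Then |JD| = |D − J| = 55.18.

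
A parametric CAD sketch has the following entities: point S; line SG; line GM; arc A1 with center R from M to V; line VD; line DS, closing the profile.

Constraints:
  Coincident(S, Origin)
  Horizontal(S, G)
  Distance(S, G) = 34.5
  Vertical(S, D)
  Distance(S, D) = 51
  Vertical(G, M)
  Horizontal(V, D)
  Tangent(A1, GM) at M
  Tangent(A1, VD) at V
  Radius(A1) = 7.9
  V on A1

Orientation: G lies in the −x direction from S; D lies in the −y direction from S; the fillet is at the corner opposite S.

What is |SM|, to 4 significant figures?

55.21

S is at the origin; S and G share the same y with |SG| = 34.5 and G on the −x side, so G = (-34.50, 0.000). S and D share the same x with |SD| = 51.0 and D on the −y side, so D = (0.000, -51.00). The virtual corner opposite S is at (-34.50, -51.00). A1 meets GM tangentially, so RM is at right angles to GM and since A1 is tangent to VD there, RV ⟂ VD, with radius 7.9, so the center R sits 7.9 in from both sides at R = (-26.60, -43.10). That places the tangent points at M = (-34.50, -43.10) on GM and V = (-26.60, -51.00) on VD. Then |SM| = |M − S| = 55.21.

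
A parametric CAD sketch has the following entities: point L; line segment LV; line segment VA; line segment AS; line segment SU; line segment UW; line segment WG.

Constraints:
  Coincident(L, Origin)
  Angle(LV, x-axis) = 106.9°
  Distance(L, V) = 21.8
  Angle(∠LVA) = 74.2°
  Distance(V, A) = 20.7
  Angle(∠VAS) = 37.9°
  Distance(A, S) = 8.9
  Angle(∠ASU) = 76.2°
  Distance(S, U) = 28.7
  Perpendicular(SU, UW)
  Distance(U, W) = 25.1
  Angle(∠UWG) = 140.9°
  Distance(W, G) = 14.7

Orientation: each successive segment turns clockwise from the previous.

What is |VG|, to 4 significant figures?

47.59

SU is perpendicular to UW, so UW runs at 25.20°; with |UW| = 25.1, W = (17.93, 52.31). ∠UWG = 140.9° gives WG at -13.90° from the x-axis; with |WG| = 14.7, G = (32.20, 48.78). Then |VG| = |G − V| = 47.59.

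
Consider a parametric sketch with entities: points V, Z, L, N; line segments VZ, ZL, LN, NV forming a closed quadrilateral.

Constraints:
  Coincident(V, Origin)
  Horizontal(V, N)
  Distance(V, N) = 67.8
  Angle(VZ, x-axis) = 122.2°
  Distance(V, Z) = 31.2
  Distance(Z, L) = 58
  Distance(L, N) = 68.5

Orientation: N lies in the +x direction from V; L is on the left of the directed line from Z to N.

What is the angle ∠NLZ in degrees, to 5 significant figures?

88.330°

Checks: |ZL| = 58.00 ✓; |LN| = 68.50 ✓.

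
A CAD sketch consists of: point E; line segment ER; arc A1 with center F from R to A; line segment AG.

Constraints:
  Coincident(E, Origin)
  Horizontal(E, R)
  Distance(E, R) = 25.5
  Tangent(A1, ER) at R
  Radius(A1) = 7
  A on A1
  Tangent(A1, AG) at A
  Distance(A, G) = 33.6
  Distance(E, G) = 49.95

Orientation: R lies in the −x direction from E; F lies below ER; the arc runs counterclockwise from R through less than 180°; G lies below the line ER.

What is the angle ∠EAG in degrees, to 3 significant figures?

96.4°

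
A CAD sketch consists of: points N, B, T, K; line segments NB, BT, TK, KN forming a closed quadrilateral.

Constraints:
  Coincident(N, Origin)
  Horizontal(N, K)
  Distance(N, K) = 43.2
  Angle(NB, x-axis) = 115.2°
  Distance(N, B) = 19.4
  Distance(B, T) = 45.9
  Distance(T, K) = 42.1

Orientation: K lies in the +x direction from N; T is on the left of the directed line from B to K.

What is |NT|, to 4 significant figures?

51.28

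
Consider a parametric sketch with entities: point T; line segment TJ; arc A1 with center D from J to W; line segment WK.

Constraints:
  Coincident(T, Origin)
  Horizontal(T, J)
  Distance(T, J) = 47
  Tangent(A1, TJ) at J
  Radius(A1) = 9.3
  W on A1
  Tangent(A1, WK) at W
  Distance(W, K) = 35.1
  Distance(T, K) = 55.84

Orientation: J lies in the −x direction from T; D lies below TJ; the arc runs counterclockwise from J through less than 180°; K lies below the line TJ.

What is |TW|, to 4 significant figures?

56.59

Checks: |DW| = 9.300 ✓; ∠(DW, WK) = 90.00° ✓; |WK| = 35.10 ✓; |TK| = 55.84 ✓.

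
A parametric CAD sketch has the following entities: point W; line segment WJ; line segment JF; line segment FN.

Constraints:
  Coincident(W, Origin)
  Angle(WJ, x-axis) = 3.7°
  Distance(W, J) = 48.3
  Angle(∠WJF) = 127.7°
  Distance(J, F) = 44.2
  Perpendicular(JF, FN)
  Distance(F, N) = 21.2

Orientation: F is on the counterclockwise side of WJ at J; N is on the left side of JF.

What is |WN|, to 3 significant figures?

75.7

∠WJF = 127.7°, so JF runs at 3.7° + (180° − 127.7°) = 56.0° from the x-axis; with |JF| = 44.2, F = J + 44.2·(cos 56.0°, sin 56.0°) = (72.9, 39.8). JF is perpendicular to FN; with |FN| = 21.2 on the left of JF, N = F + 21.2·(-0.829, 0.559) = (55.3, 51.6). Then |WN| = |N − W| = 75.7.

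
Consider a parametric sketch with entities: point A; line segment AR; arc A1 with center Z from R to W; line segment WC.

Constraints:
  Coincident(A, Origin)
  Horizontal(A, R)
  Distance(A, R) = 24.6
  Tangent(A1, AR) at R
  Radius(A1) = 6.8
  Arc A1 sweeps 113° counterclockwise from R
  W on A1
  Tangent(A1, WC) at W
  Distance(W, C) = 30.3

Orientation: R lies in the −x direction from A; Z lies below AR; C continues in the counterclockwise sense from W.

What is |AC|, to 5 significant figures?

41.913

A is at the origin; AR is horizontal with |AR| = 24.6 and R on the −x side, so R = (-24.600, 0.0000). The tangent condition forces ZR to be normal to AR, so Z = R + (0, -6.8) = (-24.600, -6.8000). On A1, R sits at bearing 90° from Z; a 113° counterclockwise sweep puts W at bearing 203°, so W = Z + 6.8·(cos 203°, sin 203°) = (-30.859, -9.4570). A1 meets WC tangentially, so ZW is at right angles to WC, so WC runs along (−sin 203°, cos 203°); with |WC| = 30.3, C = (-19.020, -37.348). Then |AC| = |C − A| = 41.913.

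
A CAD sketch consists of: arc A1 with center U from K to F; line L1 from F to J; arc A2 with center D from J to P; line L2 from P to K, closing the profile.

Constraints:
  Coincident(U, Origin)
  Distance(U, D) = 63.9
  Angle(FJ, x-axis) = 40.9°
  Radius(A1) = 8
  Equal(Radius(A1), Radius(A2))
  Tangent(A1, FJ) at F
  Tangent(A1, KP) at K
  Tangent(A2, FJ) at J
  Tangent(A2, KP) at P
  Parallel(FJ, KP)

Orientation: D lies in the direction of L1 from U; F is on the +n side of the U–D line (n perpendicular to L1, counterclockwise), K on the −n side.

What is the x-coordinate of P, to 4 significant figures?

53.54

Tangency of A1 to both parallel lines with radius 8.0 puts F and K at U ± 8.0·n: F = (-5.238, 6.047), K = (5.238, -6.047). Equal radii place J and P the same way about D: J = D + 8.0·n = (43.06, 47.88), P = D − 8.0·n = (53.54, 35.79). So P.x = 53.54.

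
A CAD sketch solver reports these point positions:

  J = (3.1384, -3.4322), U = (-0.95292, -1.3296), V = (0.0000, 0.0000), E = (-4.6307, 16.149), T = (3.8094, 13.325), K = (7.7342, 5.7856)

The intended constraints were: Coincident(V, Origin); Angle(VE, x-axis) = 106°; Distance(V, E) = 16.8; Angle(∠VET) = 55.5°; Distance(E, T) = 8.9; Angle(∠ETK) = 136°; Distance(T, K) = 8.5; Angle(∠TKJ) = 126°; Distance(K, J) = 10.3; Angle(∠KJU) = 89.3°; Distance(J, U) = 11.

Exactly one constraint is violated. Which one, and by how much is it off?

Distance(J, U) = 11 — off by 6.40.

V = (0.00, 0.00) ✓; VE at 106.0° ✓; |VE| = 16.80 ✓; ∠VET = 55.50° ✓; |ET| = 8.900 ✓; ∠ETK = 136.0° ✓; |TK| = 8.500 ✓; ∠TKJ = 126.0° ✓; |KJ| = 10.30 ✓; ∠KJU = 89.30° ✓; |JU| = 4.600 ✗.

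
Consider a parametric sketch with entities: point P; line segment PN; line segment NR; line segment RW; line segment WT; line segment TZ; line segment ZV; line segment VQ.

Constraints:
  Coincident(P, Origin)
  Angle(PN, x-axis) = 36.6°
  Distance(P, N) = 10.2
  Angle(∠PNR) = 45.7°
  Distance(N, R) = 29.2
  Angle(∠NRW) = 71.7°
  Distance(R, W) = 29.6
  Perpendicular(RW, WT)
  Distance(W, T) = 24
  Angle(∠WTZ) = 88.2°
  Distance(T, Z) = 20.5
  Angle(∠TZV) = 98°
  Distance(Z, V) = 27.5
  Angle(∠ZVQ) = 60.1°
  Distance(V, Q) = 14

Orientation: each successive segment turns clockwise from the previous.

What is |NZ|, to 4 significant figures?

4.368

P is at the origin; PN runs at 36.6° with length 10.2, so N = (8.189, 6.081). ∠PNR = 45.7° gives NR at -97.70° from the x-axis; with |NR| = 29.2, R = (4.276, -22.86). ∠NRW = 71.7° gives RW at 154.0° from the x-axis; with |RW| = 29.6, W = (-22.33, -9.879). The perpendicularity gives WT at right angles to RW, so WT runs at 64.00°; with |WT| = 24.0, T = (-11.81, 11.69). ∠WTZ = 88.2° gives TZ at -27.80° from the x-axis; with |TZ| = 20.5, Z = (6.327, 2.131). Then |NZ| = |Z − N| = 4.368.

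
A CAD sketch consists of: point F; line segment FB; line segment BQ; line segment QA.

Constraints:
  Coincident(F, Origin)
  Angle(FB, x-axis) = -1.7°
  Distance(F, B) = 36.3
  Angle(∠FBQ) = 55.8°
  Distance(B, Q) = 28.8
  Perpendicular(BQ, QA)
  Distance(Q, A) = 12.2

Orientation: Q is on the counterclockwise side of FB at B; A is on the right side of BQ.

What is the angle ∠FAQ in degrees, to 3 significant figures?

11.2°

F is at the origin; FB runs at -1.7° with length 36.3, so B = 36.3·(cos -1.7°, sin -1.7°) = (36.3, -1.08). ∠FBQ = 55.8°, so BQ runs at -1.7° + (180° − 55.8°) = 122° from the x-axis; with |BQ| = 28.8, Q = B + 28.8·(cos 122°, sin 122°) = (20.8, 23.2). The perpendicularity gives QA at right angles to BQ; with |QA| = 12.2 on the right of BQ, A = Q + 12.2·(0.843, 0.537) = (31.1, 29.8). Then cos ∠FAQ = AF·AQ / (|AF||AQ|), giving 11.2°.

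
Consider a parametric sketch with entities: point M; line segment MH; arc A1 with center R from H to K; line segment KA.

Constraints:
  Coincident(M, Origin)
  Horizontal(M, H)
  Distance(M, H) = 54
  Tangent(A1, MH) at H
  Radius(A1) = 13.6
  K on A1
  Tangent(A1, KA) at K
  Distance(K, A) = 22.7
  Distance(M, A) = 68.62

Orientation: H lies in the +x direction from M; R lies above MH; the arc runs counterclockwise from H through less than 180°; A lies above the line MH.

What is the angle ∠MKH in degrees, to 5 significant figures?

41.889°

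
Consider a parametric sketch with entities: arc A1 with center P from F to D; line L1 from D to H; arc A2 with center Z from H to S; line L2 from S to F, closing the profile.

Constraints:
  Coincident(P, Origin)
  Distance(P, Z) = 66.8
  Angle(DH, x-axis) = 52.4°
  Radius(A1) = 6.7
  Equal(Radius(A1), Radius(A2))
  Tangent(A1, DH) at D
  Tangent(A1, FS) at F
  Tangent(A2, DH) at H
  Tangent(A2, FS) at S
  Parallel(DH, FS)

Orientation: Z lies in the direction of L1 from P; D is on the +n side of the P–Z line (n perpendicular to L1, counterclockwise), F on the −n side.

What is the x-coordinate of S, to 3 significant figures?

46.1

The slot axis is L1's direction at 52.4°, so u = (cos 52.4°, sin 52.4°) = (0.610, 0.792) and n = (−sin 52.4°, cos 52.4°) = (-0.792, 0.610). P is at the origin and Z lies 66.8 along u from P, so Z = 66.8·u = (40.8, 52.9). Tangency of A1 to both parallel lines with radius 6.7 puts D and F at P ± 6.7·n: D = (-5.31, 4.09), F = (5.31, -4.09). Equal radii place H and S the same way about Z: H = Z + 6.7·n = (35.4, 57.0), S = Z − 6.7·n = (46.1, 48.8). So S.x = 46.1.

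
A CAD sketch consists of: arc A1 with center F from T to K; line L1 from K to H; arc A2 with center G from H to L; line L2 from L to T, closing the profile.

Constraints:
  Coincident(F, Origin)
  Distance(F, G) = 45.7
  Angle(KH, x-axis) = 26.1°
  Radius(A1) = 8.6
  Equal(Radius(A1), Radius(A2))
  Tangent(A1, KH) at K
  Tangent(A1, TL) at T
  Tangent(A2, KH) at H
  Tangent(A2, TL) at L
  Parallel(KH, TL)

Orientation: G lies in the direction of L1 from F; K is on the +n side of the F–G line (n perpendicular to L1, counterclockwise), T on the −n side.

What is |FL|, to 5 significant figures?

46.502

The slot axis is L1's direction at 26.1°, so u = (cos 26.1°, sin 26.1°) = (0.89803, 0.43994) and n = (−sin 26.1°, cos 26.1°) = (-0.43994, 0.89803). F is at the origin and G lies 45.7 along u from F, so G = 45.7·u = (41.040, 20.105). Tangency of A1 to both parallel lines with radius 8.6 puts K and T at F ± 8.6·n: K = (-3.7835, 7.7230), T = (3.7835, -7.7230). Equal radii place H and L the same way about G: H = G + 8.6·n = (37.256, 27.828), L = G − 8.6·n = (44.823, 12.382). Then |FL| = |L − F| = 46.502.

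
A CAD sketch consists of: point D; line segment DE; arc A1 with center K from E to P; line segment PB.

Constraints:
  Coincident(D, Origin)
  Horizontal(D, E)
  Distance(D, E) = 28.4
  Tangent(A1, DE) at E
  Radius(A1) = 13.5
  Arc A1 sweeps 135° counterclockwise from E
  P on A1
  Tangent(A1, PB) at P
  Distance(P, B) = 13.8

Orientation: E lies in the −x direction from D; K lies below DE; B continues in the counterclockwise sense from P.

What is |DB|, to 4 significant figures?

43.25

D is at the origin; DE is horizontal with |DE| = 28.4 and E on the −x side, so E = (-28.40, 0.000). The tangent condition forces KE to be normal to DE, so K = E + (0, -13.5) = (-28.40, -13.50). On A1, E sits at bearing 90° from K; a 135° counterclockwise sweep puts P at bearing 225°, so P = K + 13.5·(cos 225°, sin 225°) = (-37.95, -23.05). The tangent condition forces KP to be normal to PB, so PB runs along (−sin 225°, cos 225°); with |PB| = 13.8, B = (-28.19, -32.80). Then |DB| = |B − D| = 43.25.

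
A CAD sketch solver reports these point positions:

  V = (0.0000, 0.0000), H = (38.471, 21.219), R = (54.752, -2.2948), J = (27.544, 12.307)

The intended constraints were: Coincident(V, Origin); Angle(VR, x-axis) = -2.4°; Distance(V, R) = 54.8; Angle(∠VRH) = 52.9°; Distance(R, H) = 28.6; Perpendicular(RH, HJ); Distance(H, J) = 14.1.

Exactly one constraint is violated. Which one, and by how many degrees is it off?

Perpendicular(RH, HJ) — off by 4.50°.

V = (0.00, 0.00) ✓; VR at -2.400° ✓; |VR| = 54.80 ✓; ∠VRH = 52.90° ✓; |RH| = 28.60 ✓; ∠(RH, HJ) = 94.50° ✗; |HJ| = 14.10 ✓.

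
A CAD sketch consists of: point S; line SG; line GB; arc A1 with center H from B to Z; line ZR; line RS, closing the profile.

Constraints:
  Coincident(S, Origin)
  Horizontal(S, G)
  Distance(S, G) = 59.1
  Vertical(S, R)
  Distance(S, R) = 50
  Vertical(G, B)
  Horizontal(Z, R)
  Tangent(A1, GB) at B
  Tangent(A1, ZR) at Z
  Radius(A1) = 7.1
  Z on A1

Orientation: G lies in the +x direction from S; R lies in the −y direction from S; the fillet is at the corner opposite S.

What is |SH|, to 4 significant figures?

67.41

SR is vertical with |SR| = 50.0 and R on the −y side, so R = (0.000, -50.00). The virtual corner opposite S is at (59.10, -50.00). Tangency of A1 to GB means the radius HB is perpendicular to GB and since A1 is tangent to ZR there, HZ ⟂ ZR, with radius 7.1, so the center H sits 7.1 in from both sides at H = (52.00, -42.90). Then |SH| = |H − S| = 67.41.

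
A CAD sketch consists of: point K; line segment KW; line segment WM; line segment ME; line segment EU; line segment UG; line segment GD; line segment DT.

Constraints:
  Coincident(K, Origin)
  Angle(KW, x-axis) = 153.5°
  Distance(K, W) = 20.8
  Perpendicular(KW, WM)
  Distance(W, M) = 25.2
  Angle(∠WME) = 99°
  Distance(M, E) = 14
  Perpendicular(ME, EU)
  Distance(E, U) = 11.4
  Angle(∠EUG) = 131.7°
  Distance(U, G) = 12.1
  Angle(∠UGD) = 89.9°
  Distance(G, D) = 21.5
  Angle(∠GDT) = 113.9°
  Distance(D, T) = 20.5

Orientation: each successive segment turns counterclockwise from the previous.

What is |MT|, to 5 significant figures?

15.304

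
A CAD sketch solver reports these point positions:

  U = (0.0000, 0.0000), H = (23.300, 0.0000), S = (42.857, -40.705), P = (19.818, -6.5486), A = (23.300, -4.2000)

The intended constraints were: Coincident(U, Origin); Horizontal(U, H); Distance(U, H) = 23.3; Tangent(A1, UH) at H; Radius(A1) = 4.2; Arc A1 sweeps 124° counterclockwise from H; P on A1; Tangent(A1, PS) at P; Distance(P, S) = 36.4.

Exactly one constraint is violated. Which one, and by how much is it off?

Distance(P, S) = 36.4 — off by 4.80.

U = (0.00, 0.00) ✓; U.y = 0.00, H.y = 0.00 ✓; |UH| = 23.30 ✓; ∠(AH, HU) = 90.00° ✓; |AH| = 4.200 ✓; bearing(A→P) − bearing(A→H) = 124.0° ✓; |AP| = 4.200 ✓; ∠(AP, PS) = 90.00° ✓; |PS| = 41.20 ✗.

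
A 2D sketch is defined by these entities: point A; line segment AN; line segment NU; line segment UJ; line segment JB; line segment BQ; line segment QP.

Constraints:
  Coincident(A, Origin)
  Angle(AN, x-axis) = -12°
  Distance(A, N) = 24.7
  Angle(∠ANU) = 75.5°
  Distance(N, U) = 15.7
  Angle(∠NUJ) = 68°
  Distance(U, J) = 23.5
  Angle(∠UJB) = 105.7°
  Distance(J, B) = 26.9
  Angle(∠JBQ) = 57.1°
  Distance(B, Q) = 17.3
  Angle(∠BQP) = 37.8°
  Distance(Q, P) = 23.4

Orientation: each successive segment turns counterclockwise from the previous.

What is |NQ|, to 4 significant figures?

10.43

A is at the origin; AN runs at -12.0° with length 24.7, so N = (24.16, -5.135). ∠ANU = 75.5° gives NU at 92.50° from the x-axis; with |NU| = 15.7, U = (23.48, 10.55). ∠NUJ = 68.0° gives UJ at -155.5° from the x-axis; with |UJ| = 23.5, J = (2.091, 0.8043). ∠UJB = 105.7° gives JB at -81.20° from the x-axis; with |JB| = 26.9, B = (6.207, -25.78). ∠JBQ = 57.1° gives BQ at 41.70° from the x-axis; with |BQ| = 17.3, Q = (19.12, -14.27). Then |NQ| = |Q − N| = 10.43.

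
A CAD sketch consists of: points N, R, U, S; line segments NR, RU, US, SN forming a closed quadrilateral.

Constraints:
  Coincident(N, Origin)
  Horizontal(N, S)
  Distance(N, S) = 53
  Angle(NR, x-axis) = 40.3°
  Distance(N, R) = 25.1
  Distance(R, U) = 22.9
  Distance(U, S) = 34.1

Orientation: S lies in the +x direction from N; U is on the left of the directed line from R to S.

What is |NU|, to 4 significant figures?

47.99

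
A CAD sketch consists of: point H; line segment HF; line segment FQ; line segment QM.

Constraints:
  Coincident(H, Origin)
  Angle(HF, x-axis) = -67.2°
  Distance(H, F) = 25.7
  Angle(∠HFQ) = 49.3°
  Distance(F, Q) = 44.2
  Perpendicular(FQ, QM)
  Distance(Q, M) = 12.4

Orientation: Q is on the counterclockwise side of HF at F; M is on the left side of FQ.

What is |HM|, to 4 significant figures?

28.34

H is at the origin; HF runs at -67.2° with length 25.7, so F = 25.7·(cos -67.2°, sin -67.2°) = (9.959, -23.69). ∠HFQ = 49.3°, so FQ runs at -67.2° + (180° − 49.3°) = 63.50° from the x-axis; with |FQ| = 44.2, Q = F + 44.2·(cos 63.50°, sin 63.50°) = (29.68, 15.86). The perpendicularity gives QM at right angles to FQ; with |QM| = 12.4 on the left of FQ, M = Q + 12.4·(-0.8949, 0.4462) = (18.58, 21.40). Then |HM| = |M − H| = 28.34.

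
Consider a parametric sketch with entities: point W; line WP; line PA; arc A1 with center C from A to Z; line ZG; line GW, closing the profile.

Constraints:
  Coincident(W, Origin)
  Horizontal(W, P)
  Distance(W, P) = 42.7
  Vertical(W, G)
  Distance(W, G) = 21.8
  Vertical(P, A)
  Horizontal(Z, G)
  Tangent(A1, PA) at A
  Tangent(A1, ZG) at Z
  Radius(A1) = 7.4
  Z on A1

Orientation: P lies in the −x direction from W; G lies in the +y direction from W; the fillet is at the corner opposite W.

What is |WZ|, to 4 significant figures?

41.49

The virtual corner opposite W is at (-42.70, 21.80). Since A1 is tangent to PA there, CA ⟂ PA and A1 meets ZG tangentially, so CZ is at right angles to ZG, with radius 7.4, so the center C sits 7.4 in from both sides at C = (-35.30, 14.40). That places the tangent points at A = (-42.70, 14.40) on PA and Z = (-35.30, 21.80) on ZG. Then |WZ| = |Z − W| = 41.49.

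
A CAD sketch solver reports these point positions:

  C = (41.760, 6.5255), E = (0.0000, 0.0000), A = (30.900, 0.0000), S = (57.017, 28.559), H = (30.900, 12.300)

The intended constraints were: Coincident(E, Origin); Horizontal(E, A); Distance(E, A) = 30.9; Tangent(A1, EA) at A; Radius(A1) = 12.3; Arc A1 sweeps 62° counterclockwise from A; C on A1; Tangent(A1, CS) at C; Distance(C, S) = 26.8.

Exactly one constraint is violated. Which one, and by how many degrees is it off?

Tangent(A1, CS) at C — off by 6.70°.

E = (0.00, 0.00) ✓; E.y = 0.00, A.y = 0.00 ✓; |EA| = 30.90 ✓; ∠(HA, AE) = 90.00° ✓; |HA| = 12.30 ✓; bearing(H→C) − bearing(H→A) = 62.00° ✓; |HC| = 12.30 ✓; ∠(HC, CS) = 96.70° ✗; |CS| = 26.80 ✓.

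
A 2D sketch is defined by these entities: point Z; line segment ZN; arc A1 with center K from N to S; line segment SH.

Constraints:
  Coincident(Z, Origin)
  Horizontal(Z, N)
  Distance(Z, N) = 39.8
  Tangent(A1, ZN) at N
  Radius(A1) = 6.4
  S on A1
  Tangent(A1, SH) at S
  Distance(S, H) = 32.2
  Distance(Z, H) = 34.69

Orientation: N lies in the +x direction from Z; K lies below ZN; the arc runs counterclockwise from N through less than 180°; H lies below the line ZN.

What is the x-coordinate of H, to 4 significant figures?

17.14

Checks: Z.y = 0.00, N.y = 0.00 ✓; |KS| = 6.400 ✓; ∠(KS, SH) = 90.00° ✓; |SH| = 32.20 ✓; |ZH| = 34.69 ✓.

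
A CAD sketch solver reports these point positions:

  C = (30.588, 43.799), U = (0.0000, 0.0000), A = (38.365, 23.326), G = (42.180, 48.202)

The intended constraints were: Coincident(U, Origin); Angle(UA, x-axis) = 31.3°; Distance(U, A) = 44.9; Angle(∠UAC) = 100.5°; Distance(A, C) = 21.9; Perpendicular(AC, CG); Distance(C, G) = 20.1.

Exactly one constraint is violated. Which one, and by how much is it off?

Distance(C, G) = 20.1 — off by 7.70.

U = (0.00, 0.00) ✓; UA at 31.30° ✓; |UA| = 44.90 ✓; ∠UAC = 100.5° ✓; |AC| = 21.90 ✓; ∠(AC, CG) = 90.00° ✓; |CG| = 12.40 ✗.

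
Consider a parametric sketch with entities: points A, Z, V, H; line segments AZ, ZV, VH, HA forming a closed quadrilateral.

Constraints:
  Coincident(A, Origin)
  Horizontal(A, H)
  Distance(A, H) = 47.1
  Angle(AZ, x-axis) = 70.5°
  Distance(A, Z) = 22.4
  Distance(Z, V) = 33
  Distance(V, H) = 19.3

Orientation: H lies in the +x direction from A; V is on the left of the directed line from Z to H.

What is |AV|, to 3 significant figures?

44.2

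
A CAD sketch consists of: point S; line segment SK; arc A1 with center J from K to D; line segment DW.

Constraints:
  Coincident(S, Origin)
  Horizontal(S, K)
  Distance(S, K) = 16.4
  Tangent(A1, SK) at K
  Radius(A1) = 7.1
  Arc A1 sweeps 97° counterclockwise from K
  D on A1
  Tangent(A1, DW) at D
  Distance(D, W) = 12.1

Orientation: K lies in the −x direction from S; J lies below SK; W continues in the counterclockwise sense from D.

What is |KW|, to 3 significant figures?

20.7

On A1, K sits at bearing 90° from J; a 97° counterclockwise sweep puts D at bearing 187°, so D = J + 7.1·(cos 187°, sin 187°) = (-23.4, -7.97). Tangency of A1 to DW means the radius JD is perpendicular to DW, so DW runs along (−sin 187°, cos 187°); with |DW| = 12.1, W = (-22.0, -20.0). Then |KW| = |W − K| = 20.7.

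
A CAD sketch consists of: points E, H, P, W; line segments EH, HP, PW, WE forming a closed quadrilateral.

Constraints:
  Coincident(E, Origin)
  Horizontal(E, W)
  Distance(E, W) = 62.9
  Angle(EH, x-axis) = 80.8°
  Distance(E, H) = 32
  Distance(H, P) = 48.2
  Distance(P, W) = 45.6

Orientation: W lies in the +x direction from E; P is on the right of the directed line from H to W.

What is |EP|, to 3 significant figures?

24.3

Checks: |HP| = 48.20 ✓; |PW| = 45.60 ✓.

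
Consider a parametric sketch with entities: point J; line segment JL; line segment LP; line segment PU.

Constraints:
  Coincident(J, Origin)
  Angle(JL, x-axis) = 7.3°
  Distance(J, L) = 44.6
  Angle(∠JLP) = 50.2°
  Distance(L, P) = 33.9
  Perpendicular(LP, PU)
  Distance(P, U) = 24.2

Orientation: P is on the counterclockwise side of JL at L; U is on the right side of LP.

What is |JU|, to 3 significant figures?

58.7

J is at the origin; JL runs at 7.3° with length 44.6, so L = 44.6·(cos 7.3°, sin 7.3°) = (44.2, 5.67). ∠JLP = 50.2°, so LP runs at 7.3° + (180° − 50.2°) = 137° from the x-axis; with |LP| = 33.9, P = L + 33.9·(cos 137°, sin 137°) = (19.4, 28.7). LP is perpendicular to PU; with |PU| = 24.2 on the right of LP, U = P + 24.2·(0.681, 0.733) = (35.9, 46.5). Then |JU| = |U − J| = 58.7.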